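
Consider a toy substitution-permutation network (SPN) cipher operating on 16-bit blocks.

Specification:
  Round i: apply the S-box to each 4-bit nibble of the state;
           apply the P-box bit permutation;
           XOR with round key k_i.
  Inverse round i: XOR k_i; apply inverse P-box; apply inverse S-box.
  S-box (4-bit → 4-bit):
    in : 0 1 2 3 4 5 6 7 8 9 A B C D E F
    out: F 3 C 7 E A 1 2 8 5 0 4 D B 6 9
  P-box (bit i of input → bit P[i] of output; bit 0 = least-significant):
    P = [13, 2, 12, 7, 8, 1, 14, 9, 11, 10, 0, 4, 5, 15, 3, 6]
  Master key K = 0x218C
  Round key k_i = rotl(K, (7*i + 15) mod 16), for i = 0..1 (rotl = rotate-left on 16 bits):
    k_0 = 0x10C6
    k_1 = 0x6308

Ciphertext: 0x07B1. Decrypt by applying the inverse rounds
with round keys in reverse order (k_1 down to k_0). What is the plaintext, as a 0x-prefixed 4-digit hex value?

0x04AA

s_0 = ciphertext = 0x07B1
s_1 = InvRound(s_0, k_1) = 0x94BF
s_2 = InvRound(s_1, k_0) = 0x04AA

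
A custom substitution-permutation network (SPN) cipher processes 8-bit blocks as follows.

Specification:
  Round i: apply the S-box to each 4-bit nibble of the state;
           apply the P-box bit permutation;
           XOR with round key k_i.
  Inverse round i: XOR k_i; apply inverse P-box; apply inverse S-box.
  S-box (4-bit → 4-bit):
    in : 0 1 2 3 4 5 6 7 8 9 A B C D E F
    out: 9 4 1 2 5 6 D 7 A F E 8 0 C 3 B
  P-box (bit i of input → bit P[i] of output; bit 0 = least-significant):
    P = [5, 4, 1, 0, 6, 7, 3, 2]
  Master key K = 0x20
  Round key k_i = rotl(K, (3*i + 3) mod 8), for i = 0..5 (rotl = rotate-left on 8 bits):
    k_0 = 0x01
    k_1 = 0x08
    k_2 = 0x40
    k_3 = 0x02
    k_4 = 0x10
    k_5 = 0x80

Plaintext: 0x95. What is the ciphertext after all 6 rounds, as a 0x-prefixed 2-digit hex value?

0xED

s_0 = plaintext = 0x95
s_1 = Round(s_0, k_0) = 0xDF
s_2 = Round(s_1, k_1) = 0x35
s_3 = Round(s_2, k_2) = 0xD2
s_4 = Round(s_3, k_3) = 0x2E
s_5 = Round(s_4, k_4) = 0x60
s_6 = Round(s_5, k_5) = 0xED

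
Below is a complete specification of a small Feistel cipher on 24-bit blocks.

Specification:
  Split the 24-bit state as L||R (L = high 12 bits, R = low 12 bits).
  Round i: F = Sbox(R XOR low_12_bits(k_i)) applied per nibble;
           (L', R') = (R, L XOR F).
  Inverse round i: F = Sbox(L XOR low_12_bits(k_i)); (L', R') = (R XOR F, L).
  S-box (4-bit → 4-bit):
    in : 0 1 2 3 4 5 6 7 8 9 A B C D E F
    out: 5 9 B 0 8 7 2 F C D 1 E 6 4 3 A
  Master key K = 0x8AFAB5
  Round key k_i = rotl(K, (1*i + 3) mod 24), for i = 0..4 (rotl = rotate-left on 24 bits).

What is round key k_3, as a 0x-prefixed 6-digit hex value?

K = 0x8AFAB5
k_0 = rotl(K, (1*0+3) mod 24) = rotl(K, 3) = 0x57D5AC
k_1 = rotl(K, (1*1+3) mod 24) = rotl(K, 4) = 0xAFAB58
k_2 = rotl(K, (1*2+3) mod 24) = rotl(K, 5) = 0x5F56B1
k_3 = rotl(K, (1*3+3) mod 24) = rotl(K, 6) = 0xBEAD62

0xBEAD62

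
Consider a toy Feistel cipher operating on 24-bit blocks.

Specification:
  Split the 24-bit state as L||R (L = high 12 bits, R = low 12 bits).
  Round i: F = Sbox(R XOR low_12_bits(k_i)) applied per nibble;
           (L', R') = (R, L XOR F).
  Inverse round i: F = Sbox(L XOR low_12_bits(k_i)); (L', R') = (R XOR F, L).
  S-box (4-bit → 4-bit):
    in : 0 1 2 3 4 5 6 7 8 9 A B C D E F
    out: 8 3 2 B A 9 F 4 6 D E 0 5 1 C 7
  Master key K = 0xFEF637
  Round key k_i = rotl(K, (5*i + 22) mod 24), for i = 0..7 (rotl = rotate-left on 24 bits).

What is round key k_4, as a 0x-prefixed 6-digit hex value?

0xDFFBD8

K = 0xFEF637
k_0 = rotl(K, (5*0+22) mod 24) = rotl(K, 22) = 0xFFBD8D
k_1 = rotl(K, (5*1+22) mod 24) = rotl(K, 3) = 0xF7B1BF
k_2 = rotl(K, (5*2+22) mod 24) = rotl(K, 8) = 0xF637FE
k_3 = rotl(K, (5*3+22) mod 24) = rotl(K, 13) = 0xC6FFDE
k_4 = rotl(K, (5*4+22) mod 24) = rotl(K, 18) = 0xDFFBD8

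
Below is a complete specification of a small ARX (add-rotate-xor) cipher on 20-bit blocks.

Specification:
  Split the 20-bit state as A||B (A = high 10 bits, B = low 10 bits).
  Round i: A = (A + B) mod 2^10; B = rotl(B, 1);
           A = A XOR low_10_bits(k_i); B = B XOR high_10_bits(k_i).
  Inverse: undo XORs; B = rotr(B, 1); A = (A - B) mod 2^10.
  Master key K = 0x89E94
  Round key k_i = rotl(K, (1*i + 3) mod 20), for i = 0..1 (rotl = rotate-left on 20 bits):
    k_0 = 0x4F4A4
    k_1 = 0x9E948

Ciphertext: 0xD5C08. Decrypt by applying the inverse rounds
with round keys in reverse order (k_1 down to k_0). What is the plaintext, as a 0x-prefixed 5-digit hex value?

s_0 = ciphertext = 0xD5C08
s_1 = InvRound(s_0, k_1) = 0x39939
s_2 = InvRound(s_1, k_0) = 0x10002

0x10002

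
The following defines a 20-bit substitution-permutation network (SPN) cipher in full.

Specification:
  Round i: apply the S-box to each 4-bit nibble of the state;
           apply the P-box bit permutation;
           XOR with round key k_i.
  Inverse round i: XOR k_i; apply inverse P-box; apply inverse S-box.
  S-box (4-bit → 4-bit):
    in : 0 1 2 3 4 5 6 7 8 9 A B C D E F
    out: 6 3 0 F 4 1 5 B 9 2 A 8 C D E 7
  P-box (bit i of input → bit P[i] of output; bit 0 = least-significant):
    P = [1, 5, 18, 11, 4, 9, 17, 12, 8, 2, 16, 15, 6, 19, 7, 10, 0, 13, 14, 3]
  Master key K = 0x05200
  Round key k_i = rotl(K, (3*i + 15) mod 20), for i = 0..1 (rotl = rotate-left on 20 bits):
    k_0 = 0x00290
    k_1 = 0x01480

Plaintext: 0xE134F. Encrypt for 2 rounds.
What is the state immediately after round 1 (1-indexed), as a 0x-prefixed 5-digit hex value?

s_0 = plaintext = 0xE134F
s_1 = Round(s_0, k_0) = 0xFE3FE
s_2 = Round(s_1, k_1) = 0xFFB35

0xFE3FE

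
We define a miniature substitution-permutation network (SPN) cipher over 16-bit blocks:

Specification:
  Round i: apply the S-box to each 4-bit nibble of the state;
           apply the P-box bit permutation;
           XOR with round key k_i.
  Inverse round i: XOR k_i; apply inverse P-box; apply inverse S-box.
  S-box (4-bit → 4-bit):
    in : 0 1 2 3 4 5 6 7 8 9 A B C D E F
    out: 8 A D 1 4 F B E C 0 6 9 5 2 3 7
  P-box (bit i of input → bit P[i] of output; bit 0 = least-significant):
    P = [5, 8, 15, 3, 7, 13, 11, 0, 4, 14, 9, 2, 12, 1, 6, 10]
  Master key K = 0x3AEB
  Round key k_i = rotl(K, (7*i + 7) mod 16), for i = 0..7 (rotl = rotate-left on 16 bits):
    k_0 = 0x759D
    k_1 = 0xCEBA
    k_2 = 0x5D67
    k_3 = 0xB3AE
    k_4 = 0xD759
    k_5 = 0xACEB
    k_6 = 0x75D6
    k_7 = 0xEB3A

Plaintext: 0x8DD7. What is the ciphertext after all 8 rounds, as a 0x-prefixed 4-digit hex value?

s_0 = plaintext = 0x8DD7
s_1 = Round(s_0, k_0) = 0x90D5
s_2 = Round(s_1, k_1) = 0x6F96
s_3 = Round(s_2, k_2) = 0x0A5D
s_4 = Round(s_3, k_3) = 0xDC2F
s_5 = Round(s_4, k_4) = 0x5CEA
s_6 = Round(s_5, k_5) = 0x1B39
s_7 = Round(s_6, k_6) = 0x7140
s_8 = Round(s_7, k_7) = 0xA774

0xA774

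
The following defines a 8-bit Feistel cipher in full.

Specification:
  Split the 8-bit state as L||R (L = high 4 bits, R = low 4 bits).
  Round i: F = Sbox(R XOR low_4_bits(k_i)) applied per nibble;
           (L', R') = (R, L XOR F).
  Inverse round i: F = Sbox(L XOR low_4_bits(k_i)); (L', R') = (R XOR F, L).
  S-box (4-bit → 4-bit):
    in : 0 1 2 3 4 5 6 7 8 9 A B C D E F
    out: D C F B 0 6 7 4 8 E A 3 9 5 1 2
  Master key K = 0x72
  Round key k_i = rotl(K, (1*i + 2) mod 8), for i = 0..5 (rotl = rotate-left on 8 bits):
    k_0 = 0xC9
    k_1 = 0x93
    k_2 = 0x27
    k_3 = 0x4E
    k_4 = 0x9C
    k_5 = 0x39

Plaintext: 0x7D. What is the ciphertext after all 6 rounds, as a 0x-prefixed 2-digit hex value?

0x77

s_0 = plaintext = 0x7D
s_1 = Round(s_0, k_0) = 0xD7
s_2 = Round(s_1, k_1) = 0x7D
s_3 = Round(s_2, k_2) = 0xDD
s_4 = Round(s_3, k_3) = 0xD6
s_5 = Round(s_4, k_4) = 0x67
s_6 = Round(s_5, k_5) = 0x77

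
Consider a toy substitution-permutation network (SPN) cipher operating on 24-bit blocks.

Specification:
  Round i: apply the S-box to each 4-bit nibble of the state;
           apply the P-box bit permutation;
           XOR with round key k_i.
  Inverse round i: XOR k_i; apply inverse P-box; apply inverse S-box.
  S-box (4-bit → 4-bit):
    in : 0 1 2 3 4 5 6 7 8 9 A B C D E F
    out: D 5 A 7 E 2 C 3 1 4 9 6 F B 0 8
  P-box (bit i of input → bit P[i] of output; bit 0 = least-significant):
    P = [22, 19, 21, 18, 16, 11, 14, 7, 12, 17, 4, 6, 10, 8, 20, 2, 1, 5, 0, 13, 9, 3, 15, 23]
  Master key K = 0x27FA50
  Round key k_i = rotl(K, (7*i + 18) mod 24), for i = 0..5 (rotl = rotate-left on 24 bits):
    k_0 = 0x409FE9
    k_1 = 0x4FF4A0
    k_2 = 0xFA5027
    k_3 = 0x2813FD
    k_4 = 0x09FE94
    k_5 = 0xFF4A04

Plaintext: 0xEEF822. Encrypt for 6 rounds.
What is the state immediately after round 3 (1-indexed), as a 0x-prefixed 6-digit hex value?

s_0 = plaintext = 0xEEF822
s_1 = Round(s_0, k_0) = 0x4C876D
s_2 = Round(s_1, k_1) = 0x81000B
s_3 = Round(s_2, k_2) = 0xC306F0
s_4 = Round(s_3, k_3) = 0xDC9502
s_5 = Round(s_4, k_4) = 0x969C3F
s_6 = Round(s_5, k_5) = 0xE8B255

0xC306F0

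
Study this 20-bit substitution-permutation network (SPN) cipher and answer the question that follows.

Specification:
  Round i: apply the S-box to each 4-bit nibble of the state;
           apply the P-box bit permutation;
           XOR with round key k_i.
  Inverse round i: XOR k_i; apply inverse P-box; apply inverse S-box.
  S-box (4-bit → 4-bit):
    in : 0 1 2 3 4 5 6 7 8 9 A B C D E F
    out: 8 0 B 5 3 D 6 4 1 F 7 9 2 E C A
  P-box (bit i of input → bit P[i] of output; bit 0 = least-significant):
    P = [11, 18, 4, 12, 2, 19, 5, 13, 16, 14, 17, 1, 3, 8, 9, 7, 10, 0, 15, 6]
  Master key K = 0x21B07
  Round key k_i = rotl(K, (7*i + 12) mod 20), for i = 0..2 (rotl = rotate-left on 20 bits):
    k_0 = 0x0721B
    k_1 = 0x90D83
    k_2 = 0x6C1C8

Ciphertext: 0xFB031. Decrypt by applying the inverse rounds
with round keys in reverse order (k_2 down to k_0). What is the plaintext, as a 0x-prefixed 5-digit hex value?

0x4F3DF

s_0 = ciphertext = 0xFB031
s_1 = InvRound(s_0, k_2) = 0xF24DE
s_2 = InvRound(s_1, k_1) = 0xF47BA
s_3 = InvRound(s_2, k_0) = 0x4F3DF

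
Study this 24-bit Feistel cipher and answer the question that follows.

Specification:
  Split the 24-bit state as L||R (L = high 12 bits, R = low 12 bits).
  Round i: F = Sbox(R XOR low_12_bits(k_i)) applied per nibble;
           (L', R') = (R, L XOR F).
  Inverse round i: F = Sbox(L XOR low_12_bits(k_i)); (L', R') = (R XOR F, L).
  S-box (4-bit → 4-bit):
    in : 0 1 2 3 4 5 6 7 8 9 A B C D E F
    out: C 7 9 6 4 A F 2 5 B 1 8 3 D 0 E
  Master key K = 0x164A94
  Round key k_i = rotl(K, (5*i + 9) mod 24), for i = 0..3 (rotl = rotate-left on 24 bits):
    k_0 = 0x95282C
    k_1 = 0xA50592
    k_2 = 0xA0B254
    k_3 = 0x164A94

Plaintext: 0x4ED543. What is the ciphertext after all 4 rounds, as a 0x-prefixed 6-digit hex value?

0xD5F42C

s_0 = plaintext = 0x4ED543
s_1 = Round(s_0, k_0) = 0x543913
s_2 = Round(s_1, k_1) = 0x913614
s_3 = Round(s_2, k_2) = 0x614D5F
s_4 = Round(s_3, k_3) = 0xD5F42C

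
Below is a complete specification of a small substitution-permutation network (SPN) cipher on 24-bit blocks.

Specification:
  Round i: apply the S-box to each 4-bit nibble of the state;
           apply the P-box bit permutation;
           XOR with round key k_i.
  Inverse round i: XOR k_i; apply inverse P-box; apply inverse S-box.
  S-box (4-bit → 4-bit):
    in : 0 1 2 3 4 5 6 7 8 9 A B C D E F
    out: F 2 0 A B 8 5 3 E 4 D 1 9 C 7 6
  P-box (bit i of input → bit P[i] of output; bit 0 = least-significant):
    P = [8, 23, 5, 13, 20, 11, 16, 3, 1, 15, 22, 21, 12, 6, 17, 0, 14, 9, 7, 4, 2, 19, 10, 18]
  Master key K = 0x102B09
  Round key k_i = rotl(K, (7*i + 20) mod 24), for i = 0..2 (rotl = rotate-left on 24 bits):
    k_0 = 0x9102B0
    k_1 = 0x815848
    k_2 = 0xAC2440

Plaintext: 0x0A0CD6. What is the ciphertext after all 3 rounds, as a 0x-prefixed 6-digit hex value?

0x372F40

s_0 = plaintext = 0x0A0CD6
s_1 = Round(s_0, k_0) = 0xBE574F
s_2 = Round(s_1, k_1) = 0x1192E7
s_3 = Round(s_2, k_2) = 0x372F40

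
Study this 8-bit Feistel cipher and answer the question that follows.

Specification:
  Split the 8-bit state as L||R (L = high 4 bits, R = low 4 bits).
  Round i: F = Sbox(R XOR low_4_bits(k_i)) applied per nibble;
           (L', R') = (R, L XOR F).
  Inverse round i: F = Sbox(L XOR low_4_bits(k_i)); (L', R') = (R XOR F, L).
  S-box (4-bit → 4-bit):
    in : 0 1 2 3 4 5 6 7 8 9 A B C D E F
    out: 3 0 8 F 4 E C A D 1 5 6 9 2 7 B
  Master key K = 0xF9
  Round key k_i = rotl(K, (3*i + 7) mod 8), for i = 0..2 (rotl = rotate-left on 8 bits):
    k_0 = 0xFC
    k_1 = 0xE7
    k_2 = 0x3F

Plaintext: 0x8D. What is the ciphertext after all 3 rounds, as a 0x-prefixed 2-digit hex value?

0x69

s_0 = plaintext = 0x8D
s_1 = Round(s_0, k_0) = 0xD8
s_2 = Round(s_1, k_1) = 0x86
s_3 = Round(s_2, k_2) = 0x69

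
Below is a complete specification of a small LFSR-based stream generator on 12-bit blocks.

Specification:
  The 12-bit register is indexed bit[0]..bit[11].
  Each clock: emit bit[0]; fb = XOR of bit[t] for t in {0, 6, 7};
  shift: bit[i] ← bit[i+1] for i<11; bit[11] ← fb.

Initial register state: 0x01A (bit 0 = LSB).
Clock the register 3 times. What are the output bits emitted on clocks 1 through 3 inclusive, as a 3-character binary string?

010

reg_0 = 0x01A
clock 1: out=0, reg = 0x00D
clock 2: out=1, reg = 0x806
clock 3: out=0, reg = 0x403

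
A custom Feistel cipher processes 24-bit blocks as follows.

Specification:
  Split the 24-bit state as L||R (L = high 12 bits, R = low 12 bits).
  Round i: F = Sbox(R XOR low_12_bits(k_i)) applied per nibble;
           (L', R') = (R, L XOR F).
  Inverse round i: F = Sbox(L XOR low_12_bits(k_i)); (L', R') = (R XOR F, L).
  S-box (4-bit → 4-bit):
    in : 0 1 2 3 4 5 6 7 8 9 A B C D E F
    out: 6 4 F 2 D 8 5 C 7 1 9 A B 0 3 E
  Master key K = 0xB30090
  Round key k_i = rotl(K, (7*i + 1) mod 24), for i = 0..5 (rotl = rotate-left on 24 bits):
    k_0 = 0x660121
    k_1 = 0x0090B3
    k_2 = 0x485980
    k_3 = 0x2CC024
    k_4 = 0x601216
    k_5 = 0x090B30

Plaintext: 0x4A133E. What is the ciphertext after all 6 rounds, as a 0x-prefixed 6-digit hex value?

s_0 = plaintext = 0x4A133E
s_1 = Round(s_0, k_0) = 0x33EBEF
s_2 = Round(s_1, k_1) = 0xBEF9B5
s_3 = Round(s_2, k_2) = 0x9B5DC7
s_4 = Round(s_3, k_3) = 0xDC7987
s_5 = Round(s_4, k_4) = 0x9877D3
s_6 = Round(s_5, k_5) = 0x7D32B5

0x7D32B5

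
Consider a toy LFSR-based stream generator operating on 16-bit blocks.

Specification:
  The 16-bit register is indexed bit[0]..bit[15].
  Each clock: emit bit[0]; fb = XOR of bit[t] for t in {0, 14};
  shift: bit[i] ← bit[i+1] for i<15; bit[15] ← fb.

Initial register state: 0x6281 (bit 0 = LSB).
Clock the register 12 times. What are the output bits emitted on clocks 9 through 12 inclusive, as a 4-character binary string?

0100

reg_0 = 0x6281
clock 1: out=1, reg = 0x3140
clock 2: out=0, reg = 0x18A0
clock 3: out=0, reg = 0x0C50
clock 4: out=0, reg = 0x0628
clock 5: out=0, reg = 0x0314
clock 6: out=0, reg = 0x018A
clock 7: out=0, reg = 0x00C5
clock 8: out=1, reg = 0x8062
clock 9: out=0, reg = 0x4031
clock 10: out=1, reg = 0x2018
clock 11: out=0, reg = 0x100C
clock 12: out=0, reg = 0x0806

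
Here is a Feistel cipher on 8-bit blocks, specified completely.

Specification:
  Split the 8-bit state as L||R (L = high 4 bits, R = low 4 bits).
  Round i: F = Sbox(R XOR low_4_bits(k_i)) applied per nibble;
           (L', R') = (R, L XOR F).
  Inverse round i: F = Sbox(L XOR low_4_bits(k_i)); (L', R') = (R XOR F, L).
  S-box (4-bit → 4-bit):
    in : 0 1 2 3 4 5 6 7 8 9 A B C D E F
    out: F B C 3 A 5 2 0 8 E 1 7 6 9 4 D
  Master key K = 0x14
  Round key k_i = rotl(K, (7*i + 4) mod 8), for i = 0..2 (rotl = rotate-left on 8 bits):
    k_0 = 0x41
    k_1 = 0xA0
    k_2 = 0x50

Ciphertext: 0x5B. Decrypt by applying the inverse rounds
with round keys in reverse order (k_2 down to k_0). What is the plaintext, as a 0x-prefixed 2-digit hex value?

s_0 = ciphertext = 0x5B
s_1 = InvRound(s_0, k_2) = 0xE5
s_2 = InvRound(s_1, k_1) = 0x1E
s_3 = InvRound(s_2, k_0) = 0x11

0x11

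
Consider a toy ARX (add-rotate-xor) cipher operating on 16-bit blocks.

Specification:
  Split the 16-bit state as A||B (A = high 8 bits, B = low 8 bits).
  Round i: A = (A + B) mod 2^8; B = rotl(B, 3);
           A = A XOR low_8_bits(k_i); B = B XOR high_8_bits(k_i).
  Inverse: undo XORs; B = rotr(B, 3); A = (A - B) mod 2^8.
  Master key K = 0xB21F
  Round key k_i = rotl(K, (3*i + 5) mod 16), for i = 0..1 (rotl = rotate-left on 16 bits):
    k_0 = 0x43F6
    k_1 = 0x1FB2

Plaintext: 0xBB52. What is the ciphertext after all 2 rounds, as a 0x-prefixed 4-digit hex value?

0x7E91

s_0 = plaintext = 0xBB52
s_1 = Round(s_0, k_0) = 0xFBD1
s_2 = Round(s_1, k_1) = 0x7E91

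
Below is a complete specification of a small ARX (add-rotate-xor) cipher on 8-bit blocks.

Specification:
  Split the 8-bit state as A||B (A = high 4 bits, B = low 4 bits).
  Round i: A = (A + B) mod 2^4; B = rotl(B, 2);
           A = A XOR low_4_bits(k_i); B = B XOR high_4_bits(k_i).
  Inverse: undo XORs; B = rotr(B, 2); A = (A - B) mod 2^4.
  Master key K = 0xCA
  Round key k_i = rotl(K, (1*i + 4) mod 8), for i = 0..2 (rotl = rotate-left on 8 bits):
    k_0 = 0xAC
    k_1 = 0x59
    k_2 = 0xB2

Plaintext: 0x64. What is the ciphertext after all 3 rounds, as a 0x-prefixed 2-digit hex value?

s_0 = plaintext = 0x64
s_1 = Round(s_0, k_0) = 0x6B
s_2 = Round(s_1, k_1) = 0x8B
s_3 = Round(s_2, k_2) = 0x15

0x15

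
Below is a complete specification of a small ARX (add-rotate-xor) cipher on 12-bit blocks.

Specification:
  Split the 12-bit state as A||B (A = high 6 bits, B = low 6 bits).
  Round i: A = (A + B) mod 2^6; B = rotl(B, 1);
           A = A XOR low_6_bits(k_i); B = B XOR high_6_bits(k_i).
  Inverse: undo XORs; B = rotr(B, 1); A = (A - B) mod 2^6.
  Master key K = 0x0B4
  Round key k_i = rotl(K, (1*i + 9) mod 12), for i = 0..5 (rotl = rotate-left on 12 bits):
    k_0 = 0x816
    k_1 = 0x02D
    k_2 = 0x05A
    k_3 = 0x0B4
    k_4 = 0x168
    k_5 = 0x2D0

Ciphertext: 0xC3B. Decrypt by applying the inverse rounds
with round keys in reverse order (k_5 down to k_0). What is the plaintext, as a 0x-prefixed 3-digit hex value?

s_0 = ciphertext = 0xC3B
s_1 = InvRound(s_0, k_5) = 0x218
s_2 = InvRound(s_1, k_4) = 0xCAE
s_3 = InvRound(s_2, k_3) = 0xC16
s_4 = InvRound(s_3, k_2) = 0xFEB
s_5 = InvRound(s_4, k_1) = 0x775
s_6 = InvRound(s_5, k_0) = 0x86A

0x86A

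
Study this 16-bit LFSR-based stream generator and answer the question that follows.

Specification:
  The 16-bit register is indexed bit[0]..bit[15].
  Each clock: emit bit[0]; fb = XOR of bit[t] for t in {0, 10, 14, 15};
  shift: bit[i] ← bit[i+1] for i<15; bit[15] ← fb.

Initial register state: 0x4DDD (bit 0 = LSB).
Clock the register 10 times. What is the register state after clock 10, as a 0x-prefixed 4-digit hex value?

reg_0 = 0x4DDD
clock 1: out=1, reg = 0xA6EE
clock 2: out=0, reg = 0x5377
clock 3: out=1, reg = 0x29BB
clock 4: out=1, reg = 0x94DD
clock 5: out=1, reg = 0xCA6E
clock 6: out=0, reg = 0x6537
clock 7: out=1, reg = 0xB29B
clock 8: out=1, reg = 0x594D
clock 9: out=1, reg = 0x2CA6
clock 10: out=0, reg = 0x9653

0x9653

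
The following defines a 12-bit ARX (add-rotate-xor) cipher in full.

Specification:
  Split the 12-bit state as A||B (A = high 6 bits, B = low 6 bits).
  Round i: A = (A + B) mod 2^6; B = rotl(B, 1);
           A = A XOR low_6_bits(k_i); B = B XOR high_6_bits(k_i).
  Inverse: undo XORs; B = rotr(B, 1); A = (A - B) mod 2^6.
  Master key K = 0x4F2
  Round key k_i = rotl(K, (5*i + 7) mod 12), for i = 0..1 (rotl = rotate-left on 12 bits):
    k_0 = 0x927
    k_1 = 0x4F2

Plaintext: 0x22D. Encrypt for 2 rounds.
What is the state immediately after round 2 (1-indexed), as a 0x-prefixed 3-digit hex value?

0x8EC

s_0 = plaintext = 0x22D
s_1 = Round(s_0, k_0) = 0x4BF
s_2 = Round(s_1, k_1) = 0x8EC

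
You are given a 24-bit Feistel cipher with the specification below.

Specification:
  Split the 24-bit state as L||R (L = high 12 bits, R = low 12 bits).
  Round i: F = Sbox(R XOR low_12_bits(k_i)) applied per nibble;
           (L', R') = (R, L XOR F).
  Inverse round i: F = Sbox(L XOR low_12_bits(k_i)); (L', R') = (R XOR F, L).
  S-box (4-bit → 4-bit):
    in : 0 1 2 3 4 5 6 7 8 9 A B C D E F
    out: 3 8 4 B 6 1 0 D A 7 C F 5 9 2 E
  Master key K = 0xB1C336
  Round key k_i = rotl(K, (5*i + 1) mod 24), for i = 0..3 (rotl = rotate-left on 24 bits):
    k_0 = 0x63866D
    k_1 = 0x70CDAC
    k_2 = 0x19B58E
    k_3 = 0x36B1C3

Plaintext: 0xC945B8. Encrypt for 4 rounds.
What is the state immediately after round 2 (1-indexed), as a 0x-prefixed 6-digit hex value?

0x70597F

s_0 = plaintext = 0xC945B8
s_1 = Round(s_0, k_0) = 0x5B8705
s_2 = Round(s_1, k_1) = 0x70597F
s_3 = Round(s_2, k_2) = 0x97F2ED
s_4 = Round(s_3, k_3) = 0x2ED23D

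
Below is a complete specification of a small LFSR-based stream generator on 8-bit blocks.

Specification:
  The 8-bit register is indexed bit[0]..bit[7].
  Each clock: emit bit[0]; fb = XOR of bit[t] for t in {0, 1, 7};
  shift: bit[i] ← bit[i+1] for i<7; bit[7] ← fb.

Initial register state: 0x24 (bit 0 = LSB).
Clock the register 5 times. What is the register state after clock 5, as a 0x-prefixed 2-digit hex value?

0x91

reg_0 = 0x24
clock 1: out=0, reg = 0x12
clock 2: out=0, reg = 0x89
clock 3: out=1, reg = 0x44
clock 4: out=0, reg = 0x22
clock 5: out=0, reg = 0x91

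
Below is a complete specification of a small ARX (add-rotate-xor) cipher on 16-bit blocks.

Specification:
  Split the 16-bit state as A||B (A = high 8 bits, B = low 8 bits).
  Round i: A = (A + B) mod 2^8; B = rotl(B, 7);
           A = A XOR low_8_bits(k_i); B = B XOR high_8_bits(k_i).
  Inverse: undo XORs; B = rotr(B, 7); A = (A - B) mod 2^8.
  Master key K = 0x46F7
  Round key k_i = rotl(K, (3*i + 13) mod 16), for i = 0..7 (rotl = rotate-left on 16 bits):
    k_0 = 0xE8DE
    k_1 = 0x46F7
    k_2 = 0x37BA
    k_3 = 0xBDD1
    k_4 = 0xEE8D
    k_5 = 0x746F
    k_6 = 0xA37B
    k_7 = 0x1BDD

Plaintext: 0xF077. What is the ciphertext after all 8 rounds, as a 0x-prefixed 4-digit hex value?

s_0 = plaintext = 0xF077
s_1 = Round(s_0, k_0) = 0xB953
s_2 = Round(s_1, k_1) = 0xFBEF
s_3 = Round(s_2, k_2) = 0x50C0
s_4 = Round(s_3, k_3) = 0xC1DD
s_5 = Round(s_4, k_4) = 0x1300
s_6 = Round(s_5, k_5) = 0x7C74
s_7 = Round(s_6, k_6) = 0x8B99
s_8 = Round(s_7, k_7) = 0xF9D7

0xF9D7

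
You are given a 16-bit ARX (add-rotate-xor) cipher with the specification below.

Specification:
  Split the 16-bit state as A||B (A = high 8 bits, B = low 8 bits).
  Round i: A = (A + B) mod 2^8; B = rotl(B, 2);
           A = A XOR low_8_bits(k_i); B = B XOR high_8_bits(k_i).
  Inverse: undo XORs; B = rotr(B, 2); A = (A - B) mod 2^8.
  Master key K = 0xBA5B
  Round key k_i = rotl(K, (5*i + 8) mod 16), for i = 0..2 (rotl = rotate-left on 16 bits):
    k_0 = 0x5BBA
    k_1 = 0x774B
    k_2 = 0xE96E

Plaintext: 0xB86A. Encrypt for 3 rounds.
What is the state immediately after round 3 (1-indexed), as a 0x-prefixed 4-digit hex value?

s_0 = plaintext = 0xB86A
s_1 = Round(s_0, k_0) = 0x98F2
s_2 = Round(s_1, k_1) = 0xC1BC
s_3 = Round(s_2, k_2) = 0x131B

0x131B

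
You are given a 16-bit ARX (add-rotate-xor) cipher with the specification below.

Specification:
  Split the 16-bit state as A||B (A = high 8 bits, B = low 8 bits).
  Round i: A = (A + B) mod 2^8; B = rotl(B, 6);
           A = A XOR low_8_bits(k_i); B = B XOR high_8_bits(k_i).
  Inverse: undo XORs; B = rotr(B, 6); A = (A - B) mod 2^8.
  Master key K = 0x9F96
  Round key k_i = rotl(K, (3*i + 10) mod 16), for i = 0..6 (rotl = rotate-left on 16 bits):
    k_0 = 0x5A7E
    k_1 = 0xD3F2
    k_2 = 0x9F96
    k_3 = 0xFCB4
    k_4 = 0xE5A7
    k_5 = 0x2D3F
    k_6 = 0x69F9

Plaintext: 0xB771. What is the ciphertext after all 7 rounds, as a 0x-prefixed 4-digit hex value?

0xE184

s_0 = plaintext = 0xB771
s_1 = Round(s_0, k_0) = 0x5606
s_2 = Round(s_1, k_1) = 0xAE52
s_3 = Round(s_2, k_2) = 0x960B
s_4 = Round(s_3, k_3) = 0x153E
s_5 = Round(s_4, k_4) = 0xF46A
s_6 = Round(s_5, k_5) = 0x61B7
s_7 = Round(s_6, k_6) = 0xE184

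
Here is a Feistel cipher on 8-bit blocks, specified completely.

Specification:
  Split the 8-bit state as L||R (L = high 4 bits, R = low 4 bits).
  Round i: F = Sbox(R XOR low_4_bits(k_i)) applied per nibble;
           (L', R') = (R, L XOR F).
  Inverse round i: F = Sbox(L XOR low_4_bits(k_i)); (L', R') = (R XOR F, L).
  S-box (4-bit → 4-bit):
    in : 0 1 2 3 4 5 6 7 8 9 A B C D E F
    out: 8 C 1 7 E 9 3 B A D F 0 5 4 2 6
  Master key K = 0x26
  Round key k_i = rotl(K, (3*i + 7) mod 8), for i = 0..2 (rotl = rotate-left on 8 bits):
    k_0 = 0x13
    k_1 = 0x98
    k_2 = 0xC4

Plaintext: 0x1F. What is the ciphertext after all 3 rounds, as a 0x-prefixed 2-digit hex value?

s_0 = plaintext = 0x1F
s_1 = Round(s_0, k_0) = 0xF4
s_2 = Round(s_1, k_1) = 0x4A
s_3 = Round(s_2, k_2) = 0xA6

0xA6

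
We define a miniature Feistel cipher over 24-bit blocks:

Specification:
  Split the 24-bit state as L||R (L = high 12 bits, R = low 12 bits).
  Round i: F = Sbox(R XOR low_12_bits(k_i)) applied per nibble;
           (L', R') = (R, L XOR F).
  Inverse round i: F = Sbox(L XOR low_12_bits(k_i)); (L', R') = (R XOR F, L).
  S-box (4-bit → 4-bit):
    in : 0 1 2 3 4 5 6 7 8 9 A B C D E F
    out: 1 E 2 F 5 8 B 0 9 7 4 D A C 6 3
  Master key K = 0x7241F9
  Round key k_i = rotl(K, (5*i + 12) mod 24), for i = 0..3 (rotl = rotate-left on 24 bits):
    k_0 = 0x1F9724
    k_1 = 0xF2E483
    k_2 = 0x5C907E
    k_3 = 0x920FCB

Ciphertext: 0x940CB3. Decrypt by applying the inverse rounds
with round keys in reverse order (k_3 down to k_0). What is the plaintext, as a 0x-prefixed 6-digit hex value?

s_0 = ciphertext = 0x940CB3
s_1 = InvRound(s_0, k_3) = 0x72E940
s_2 = InvRound(s_1, k_2) = 0x9C172E
s_3 = InvRound(s_2, k_1) = 0xB7C9C1
s_4 = InvRound(s_3, k_0) = 0x348B7C

0x348B7C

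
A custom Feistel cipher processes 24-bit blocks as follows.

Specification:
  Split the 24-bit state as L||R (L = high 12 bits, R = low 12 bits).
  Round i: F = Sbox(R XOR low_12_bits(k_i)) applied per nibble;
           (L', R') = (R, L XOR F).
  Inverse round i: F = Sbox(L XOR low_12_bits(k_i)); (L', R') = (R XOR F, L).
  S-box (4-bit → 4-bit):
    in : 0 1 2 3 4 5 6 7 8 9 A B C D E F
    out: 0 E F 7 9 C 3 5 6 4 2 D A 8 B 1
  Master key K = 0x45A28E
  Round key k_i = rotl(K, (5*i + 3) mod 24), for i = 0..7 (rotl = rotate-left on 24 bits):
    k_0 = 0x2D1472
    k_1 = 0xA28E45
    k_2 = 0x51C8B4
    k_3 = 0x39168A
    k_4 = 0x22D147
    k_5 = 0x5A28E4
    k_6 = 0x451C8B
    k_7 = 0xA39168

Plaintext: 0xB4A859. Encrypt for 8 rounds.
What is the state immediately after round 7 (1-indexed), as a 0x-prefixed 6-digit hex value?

0x57C1A6

s_0 = plaintext = 0xB4A859
s_1 = Round(s_0, k_0) = 0x8591B7
s_2 = Round(s_1, k_1) = 0x1B7946
s_3 = Round(s_2, k_2) = 0x946FA8
s_4 = Round(s_3, k_3) = 0xFA8DB9
s_5 = Round(s_4, k_4) = 0xDB95B3
s_6 = Round(s_5, k_5) = 0x5B357C
s_7 = Round(s_6, k_6) = 0x57C1A6
s_8 = Round(s_7, k_7) = 0x1A65D7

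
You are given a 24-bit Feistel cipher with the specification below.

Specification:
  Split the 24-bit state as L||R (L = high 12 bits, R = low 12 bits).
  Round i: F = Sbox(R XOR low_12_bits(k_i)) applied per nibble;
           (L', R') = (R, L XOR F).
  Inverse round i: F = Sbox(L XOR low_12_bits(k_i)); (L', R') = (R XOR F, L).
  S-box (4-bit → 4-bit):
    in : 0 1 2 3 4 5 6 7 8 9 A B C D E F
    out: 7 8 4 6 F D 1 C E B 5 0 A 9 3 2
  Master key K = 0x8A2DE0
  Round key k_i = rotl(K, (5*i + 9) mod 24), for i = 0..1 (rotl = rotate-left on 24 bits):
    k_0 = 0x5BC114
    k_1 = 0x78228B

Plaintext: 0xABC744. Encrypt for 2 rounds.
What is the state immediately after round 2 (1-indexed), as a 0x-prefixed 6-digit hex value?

0xB6BC73

s_0 = plaintext = 0xABC744
s_1 = Round(s_0, k_0) = 0x744B6B
s_2 = Round(s_1, k_1) = 0xB6BC73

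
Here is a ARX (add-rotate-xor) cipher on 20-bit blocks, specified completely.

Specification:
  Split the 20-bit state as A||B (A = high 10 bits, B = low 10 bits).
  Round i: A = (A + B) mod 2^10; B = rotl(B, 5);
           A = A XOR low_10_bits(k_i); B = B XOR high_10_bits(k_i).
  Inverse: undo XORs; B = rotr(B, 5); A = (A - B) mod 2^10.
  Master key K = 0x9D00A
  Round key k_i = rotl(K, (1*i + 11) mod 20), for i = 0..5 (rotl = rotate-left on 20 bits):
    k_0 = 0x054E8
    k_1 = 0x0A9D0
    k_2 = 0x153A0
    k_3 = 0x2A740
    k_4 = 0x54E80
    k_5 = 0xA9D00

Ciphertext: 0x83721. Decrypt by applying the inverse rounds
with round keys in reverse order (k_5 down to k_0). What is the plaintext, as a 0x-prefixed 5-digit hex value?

s_0 = ciphertext = 0x83721
s_1 = InvRound(s_0, k_5) = 0x904CC
s_2 = InvRound(s_1, k_4) = 0x357EC
s_3 = InvRound(s_2, k_3) = 0xB6CBA
s_4 = InvRound(s_3, k_2) = 0xED1C7
s_5 = InvRound(s_4, k_1) = 0x2D5AF
s_6 = InvRound(s_5, k_0) = 0x4434D

0x4434D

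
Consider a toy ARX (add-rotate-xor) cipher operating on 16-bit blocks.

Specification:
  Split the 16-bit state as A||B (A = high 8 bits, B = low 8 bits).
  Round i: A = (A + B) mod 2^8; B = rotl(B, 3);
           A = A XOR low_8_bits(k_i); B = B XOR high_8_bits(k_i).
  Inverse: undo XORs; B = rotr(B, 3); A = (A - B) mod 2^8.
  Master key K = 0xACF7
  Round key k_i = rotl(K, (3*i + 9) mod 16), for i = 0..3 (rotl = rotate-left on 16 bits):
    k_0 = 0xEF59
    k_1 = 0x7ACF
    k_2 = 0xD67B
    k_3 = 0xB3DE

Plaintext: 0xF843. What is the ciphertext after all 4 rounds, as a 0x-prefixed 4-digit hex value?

s_0 = plaintext = 0xF843
s_1 = Round(s_0, k_0) = 0x62F5
s_2 = Round(s_1, k_1) = 0x98D5
s_3 = Round(s_2, k_2) = 0x1678
s_4 = Round(s_3, k_3) = 0x5070

0x5070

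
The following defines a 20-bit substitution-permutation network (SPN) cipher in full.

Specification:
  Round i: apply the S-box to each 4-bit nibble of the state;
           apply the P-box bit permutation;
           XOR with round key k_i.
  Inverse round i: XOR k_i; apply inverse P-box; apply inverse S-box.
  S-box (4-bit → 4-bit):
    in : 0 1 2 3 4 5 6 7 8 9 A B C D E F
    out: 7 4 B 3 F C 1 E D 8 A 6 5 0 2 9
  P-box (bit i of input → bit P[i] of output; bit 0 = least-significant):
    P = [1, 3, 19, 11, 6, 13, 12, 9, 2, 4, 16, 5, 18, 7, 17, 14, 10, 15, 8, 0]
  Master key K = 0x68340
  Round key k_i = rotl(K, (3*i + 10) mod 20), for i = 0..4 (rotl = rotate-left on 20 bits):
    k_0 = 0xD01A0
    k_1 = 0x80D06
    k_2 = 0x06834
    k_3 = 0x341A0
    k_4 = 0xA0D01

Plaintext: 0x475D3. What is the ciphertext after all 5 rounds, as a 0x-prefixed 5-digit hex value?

s_0 = plaintext = 0x475D3
s_1 = Round(s_0, k_0) = 0xEC40B
s_2 = Round(s_1, k_1) = 0x7BD7A
s_3 = Round(s_2, k_2) = 0x2D3BD
s_4 = Round(s_3, k_3) = 0x3F5B5
s_5 = Round(s_4, k_4) = 0x7F121

0x7F121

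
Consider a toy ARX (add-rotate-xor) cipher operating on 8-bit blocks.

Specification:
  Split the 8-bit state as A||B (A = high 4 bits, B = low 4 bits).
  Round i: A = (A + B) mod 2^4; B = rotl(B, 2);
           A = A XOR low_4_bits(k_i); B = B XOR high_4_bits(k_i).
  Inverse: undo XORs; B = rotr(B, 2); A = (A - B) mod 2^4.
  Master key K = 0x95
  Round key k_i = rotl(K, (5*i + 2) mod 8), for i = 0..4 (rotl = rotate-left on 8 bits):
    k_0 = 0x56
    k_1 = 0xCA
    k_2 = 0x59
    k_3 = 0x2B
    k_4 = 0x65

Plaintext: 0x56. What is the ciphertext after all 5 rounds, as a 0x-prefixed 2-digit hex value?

0x34

s_0 = plaintext = 0x56
s_1 = Round(s_0, k_0) = 0xDC
s_2 = Round(s_1, k_1) = 0x3F
s_3 = Round(s_2, k_2) = 0xBA
s_4 = Round(s_3, k_3) = 0xE8
s_5 = Round(s_4, k_4) = 0x34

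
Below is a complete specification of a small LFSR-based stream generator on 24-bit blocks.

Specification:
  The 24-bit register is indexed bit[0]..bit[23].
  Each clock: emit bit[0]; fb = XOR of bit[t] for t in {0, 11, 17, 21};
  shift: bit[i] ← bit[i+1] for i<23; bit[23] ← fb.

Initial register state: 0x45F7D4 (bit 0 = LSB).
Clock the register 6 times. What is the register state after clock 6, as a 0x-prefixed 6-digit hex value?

reg_0 = 0x45F7D4
clock 1: out=0, reg = 0x22FBEA
clock 2: out=0, reg = 0x917DF5
clock 3: out=1, reg = 0x48BEFA
clock 4: out=0, reg = 0xA45F7D
clock 5: out=1, reg = 0xD22FBE
clock 6: out=0, reg = 0x6917DF

0x6917DF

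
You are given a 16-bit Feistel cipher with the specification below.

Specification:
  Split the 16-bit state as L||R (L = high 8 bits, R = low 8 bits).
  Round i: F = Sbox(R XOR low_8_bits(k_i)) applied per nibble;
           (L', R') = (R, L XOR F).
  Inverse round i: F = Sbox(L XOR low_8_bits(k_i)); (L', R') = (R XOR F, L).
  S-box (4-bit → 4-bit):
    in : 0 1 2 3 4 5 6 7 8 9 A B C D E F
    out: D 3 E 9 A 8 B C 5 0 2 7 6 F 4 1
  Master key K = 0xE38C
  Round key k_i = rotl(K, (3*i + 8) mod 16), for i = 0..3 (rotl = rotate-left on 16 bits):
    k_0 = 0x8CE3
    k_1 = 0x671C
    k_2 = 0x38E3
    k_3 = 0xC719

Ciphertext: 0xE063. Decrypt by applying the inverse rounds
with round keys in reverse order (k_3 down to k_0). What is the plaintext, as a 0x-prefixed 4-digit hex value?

s_0 = ciphertext = 0xE063
s_1 = InvRound(s_0, k_3) = 0x73E0
s_2 = InvRound(s_1, k_2) = 0xED73
s_3 = InvRound(s_2, k_1) = 0x60ED
s_4 = InvRound(s_3, k_0) = 0xB460

0xB460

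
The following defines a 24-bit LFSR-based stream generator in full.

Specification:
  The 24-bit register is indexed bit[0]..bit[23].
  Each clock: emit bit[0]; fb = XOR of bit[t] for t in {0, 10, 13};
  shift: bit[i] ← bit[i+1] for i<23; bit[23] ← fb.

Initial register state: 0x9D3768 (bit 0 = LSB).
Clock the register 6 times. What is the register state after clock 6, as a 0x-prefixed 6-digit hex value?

reg_0 = 0x9D3768
clock 1: out=0, reg = 0x4E9BB4
clock 2: out=0, reg = 0x274DDA
clock 3: out=0, reg = 0x93A6ED
clock 4: out=1, reg = 0xC9D376
clock 5: out=0, reg = 0x64E9BB
clock 6: out=1, reg = 0x3274DD

0x3274DD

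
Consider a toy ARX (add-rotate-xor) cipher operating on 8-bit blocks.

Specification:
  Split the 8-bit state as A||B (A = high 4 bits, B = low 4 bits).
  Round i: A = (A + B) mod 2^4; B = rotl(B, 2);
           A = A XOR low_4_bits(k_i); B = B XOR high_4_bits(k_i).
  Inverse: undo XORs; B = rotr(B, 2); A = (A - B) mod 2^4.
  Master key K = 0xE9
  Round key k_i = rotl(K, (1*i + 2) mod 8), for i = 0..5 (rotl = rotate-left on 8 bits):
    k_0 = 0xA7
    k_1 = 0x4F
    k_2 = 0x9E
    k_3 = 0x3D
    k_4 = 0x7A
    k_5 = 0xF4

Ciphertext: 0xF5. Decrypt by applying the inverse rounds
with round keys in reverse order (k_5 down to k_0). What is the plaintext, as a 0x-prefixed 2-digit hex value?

s_0 = ciphertext = 0xF5
s_1 = InvRound(s_0, k_5) = 0x1A
s_2 = InvRound(s_1, k_4) = 0x47
s_3 = InvRound(s_2, k_3) = 0x81
s_4 = InvRound(s_3, k_2) = 0x42
s_5 = InvRound(s_4, k_1) = 0x29
s_6 = InvRound(s_5, k_0) = 0x9C

0x9C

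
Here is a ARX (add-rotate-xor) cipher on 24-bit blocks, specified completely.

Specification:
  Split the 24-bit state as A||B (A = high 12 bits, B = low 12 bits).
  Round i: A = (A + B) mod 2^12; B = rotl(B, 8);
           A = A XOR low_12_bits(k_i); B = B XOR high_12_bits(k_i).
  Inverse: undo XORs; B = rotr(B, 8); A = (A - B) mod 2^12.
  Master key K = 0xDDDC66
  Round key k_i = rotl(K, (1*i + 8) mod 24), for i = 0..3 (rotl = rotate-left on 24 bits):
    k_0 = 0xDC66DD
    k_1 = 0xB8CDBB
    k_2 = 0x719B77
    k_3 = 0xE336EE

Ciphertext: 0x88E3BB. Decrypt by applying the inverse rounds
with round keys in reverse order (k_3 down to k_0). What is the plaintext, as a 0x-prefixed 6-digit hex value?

0xB20F41

s_0 = ciphertext = 0x88E3BB
s_1 = InvRound(s_0, k_3) = 0x5D388D
s_2 = InvRound(s_1, k_2) = 0x55594F
s_3 = InvRound(s_2, k_1) = 0xCBCC32
s_4 = InvRound(s_3, k_0) = 0xB20F41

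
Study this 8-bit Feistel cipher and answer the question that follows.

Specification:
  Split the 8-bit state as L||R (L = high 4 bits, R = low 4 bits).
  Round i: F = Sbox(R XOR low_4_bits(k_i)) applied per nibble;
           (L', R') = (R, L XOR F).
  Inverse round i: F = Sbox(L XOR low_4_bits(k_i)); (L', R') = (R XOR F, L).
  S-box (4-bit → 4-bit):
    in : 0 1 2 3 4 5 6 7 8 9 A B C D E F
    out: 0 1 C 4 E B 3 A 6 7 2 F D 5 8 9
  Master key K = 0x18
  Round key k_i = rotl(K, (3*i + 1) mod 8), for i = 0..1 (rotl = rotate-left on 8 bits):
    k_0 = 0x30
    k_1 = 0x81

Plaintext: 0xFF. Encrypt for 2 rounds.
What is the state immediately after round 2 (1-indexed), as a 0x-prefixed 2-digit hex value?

s_0 = plaintext = 0xFF
s_1 = Round(s_0, k_0) = 0xF6
s_2 = Round(s_1, k_1) = 0x65

0x65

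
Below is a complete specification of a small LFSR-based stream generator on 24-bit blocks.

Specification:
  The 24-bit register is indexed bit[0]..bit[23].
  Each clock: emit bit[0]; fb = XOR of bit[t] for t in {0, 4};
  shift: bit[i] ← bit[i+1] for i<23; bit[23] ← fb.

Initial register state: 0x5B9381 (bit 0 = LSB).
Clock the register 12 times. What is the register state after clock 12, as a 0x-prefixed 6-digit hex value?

0xAB95B9

reg_0 = 0x5B9381
clock 1: out=1, reg = 0xADC9C0
clock 2: out=0, reg = 0x56E4E0
clock 3: out=0, reg = 0x2B7270
clock 4: out=0, reg = 0x95B938
clock 5: out=0, reg = 0xCADC9C
clock 6: out=0, reg = 0xE56E4E
clock 7: out=0, reg = 0x72B727
clock 8: out=1, reg = 0xB95B93
clock 9: out=1, reg = 0x5CADC9
clock 10: out=1, reg = 0xAE56E4
clock 11: out=0, reg = 0x572B72
clock 12: out=0, reg = 0xAB95B9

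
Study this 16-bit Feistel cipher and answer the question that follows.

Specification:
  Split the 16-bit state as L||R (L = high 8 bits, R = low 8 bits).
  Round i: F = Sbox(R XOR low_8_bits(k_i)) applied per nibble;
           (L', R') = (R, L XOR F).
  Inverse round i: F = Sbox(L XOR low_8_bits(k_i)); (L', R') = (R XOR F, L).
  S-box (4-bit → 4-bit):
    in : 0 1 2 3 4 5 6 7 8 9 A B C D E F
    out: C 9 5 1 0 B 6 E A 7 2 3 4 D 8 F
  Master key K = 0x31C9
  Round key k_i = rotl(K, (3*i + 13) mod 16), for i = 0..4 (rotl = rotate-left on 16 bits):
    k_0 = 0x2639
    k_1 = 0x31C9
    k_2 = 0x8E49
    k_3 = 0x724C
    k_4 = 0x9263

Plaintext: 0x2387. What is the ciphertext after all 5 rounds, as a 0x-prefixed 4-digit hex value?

s_0 = plaintext = 0x2387
s_1 = Round(s_0, k_0) = 0x871B
s_2 = Round(s_1, k_1) = 0x1B52
s_3 = Round(s_2, k_2) = 0x5288
s_4 = Round(s_3, k_3) = 0x8812
s_5 = Round(s_4, k_4) = 0x1261

0x1261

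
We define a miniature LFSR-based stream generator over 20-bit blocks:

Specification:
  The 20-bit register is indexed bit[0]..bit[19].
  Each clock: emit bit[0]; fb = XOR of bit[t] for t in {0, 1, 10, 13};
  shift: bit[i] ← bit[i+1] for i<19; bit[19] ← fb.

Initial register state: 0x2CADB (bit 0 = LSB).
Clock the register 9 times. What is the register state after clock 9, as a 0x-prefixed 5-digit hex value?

reg_0 = 0x2CADB
clock 1: out=1, reg = 0x1656D
clock 2: out=1, reg = 0x8B2B6
clock 3: out=0, reg = 0x4595B
clock 4: out=1, reg = 0x22CAD
clock 5: out=1, reg = 0x91656
clock 6: out=0, reg = 0x48B2B
clock 7: out=1, reg = 0x24595
clock 8: out=1, reg = 0x122CA
clock 9: out=0, reg = 0x09165

0x09165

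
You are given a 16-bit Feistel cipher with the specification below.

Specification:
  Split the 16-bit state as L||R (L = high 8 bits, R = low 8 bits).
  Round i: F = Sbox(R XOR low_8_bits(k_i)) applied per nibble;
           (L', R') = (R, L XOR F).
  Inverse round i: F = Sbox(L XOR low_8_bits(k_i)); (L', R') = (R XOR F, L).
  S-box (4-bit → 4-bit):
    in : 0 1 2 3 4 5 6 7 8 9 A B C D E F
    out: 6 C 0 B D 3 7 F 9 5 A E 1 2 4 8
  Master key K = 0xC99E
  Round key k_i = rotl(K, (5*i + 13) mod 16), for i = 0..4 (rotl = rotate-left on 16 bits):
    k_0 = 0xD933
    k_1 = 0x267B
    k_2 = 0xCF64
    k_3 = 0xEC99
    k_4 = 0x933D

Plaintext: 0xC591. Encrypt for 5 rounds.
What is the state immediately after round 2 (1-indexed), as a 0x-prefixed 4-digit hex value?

0x6555

s_0 = plaintext = 0xC591
s_1 = Round(s_0, k_0) = 0x9165
s_2 = Round(s_1, k_1) = 0x6555
s_3 = Round(s_2, k_2) = 0x55D9
s_4 = Round(s_3, k_3) = 0xD983
s_5 = Round(s_4, k_4) = 0x833D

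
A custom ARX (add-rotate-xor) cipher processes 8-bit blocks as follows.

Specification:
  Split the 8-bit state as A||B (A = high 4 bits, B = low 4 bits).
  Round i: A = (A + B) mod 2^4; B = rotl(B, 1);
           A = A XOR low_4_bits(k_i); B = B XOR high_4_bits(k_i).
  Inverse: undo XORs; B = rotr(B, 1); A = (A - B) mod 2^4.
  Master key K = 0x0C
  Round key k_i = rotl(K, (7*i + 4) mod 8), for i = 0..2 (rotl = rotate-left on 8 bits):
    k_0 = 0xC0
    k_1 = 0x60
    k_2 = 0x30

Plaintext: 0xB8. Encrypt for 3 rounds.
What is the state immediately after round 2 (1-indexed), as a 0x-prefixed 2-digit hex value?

s_0 = plaintext = 0xB8
s_1 = Round(s_0, k_0) = 0x3D
s_2 = Round(s_1, k_1) = 0x0D
s_3 = Round(s_2, k_2) = 0xD8

0x0D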